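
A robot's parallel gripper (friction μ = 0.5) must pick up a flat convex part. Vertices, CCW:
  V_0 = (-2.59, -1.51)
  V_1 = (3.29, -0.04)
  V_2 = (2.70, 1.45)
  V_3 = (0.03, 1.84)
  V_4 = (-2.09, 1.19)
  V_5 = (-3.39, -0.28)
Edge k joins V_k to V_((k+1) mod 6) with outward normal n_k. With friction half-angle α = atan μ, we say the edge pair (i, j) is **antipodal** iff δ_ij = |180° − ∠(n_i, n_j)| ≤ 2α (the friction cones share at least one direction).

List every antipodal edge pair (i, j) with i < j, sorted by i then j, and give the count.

α = atan 0.5 = 26.57°;  2α = 53.13°
n_0 = (+0.2425, -0.9701)
n_1 = (+0.9298, +0.3682)
n_2 = (+0.1445, +0.9895)
n_3 = (-0.2931, +0.9561)
n_4 = (-0.7491, +0.6625)
n_5 = (-0.8383, -0.5452)
  (0,1): δ = 82.43°  ·
  (0,2): δ = 22.35°  ✓
  (0,3): δ = 3.01°  ✓
  (0,4): δ = 34.48°  ✓
  (0,5): δ = 109.00°  ·
  (1,2): δ = 119.91°  ·
  (1,3): δ = 94.56°  ·
  (1,4): δ = 63.09°  ·
  (1,5): δ = 11.44°  ✓
  (2,3): δ = 154.64°  ·
  (2,4): δ = 123.18°  ·
  (2,5): δ = 48.65°  ✓
  (3,4): δ = 148.53°  ·
  (3,5): δ = 74.01°  ·
  (4,5): δ = 105.47°  ·
antipodal pairs: 5

count = 5; pairs: (0,2), (0,3), (0,4), (1,5), (2,5)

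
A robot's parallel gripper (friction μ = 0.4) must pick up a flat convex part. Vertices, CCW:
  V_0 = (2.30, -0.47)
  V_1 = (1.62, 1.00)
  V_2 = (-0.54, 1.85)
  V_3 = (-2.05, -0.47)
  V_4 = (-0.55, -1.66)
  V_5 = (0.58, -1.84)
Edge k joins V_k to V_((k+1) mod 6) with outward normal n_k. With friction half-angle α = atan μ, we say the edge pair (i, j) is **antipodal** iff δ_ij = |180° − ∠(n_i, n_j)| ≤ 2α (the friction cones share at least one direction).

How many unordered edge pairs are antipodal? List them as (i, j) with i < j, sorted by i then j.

α = atan 0.4 = 21.80°;  2α = 43.60°
n_0 = (+0.9076, +0.4198)
n_1 = (+0.3662, +0.9305)
n_2 = (-0.8381, +0.5455)
n_3 = (-0.6215, -0.7834)
n_4 = (-0.1573, -0.9875)
n_5 = (+0.6230, -0.7822)
  (0,1): δ = 136.31°  ·
  (0,2): δ = 57.88°  ·
  (0,3): δ = 26.75°  ✓
  (0,4): δ = 56.12°  ·
  (0,5): δ = 103.71°  ·
  (1,2): δ = 101.58°  ·
  (1,3): δ = 16.95°  ✓
  (1,4): δ = 12.43°  ✓
  (1,5): δ = 60.02°  ·
  (2,3): δ = 95.37°  ·
  (2,4): δ = 65.99°  ·
  (2,5): δ = 18.40°  ✓
  (3,4): δ = 150.62°  ·
  (3,5): δ = 103.04°  ·
  (4,5): δ = 132.41°  ·
antipodal pairs: 4

count = 4; pairs: (0,3), (1,3), (1,4), (2,5)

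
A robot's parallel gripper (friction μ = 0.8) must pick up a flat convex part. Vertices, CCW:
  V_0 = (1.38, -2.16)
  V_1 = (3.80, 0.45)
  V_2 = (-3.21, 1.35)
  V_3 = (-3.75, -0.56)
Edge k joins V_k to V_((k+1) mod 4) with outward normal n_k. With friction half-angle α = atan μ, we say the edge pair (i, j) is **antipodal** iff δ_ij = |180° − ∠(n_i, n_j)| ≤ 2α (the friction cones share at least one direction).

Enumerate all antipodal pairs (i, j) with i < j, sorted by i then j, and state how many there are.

α = atan 0.8 = 38.66°;  2α = 77.32°
n_0 = (+0.7333, -0.6799)
n_1 = (+0.1273, +0.9919)
n_2 = (-0.9623, +0.2721)
n_3 = (-0.2977, -0.9546)
  (0,1): δ = 54.48°  ✓
  (0,2): δ = 27.05°  ✓
  (0,3): δ = 115.51°  ·
  (1,2): δ = 98.47°  ·
  (1,3): δ = 10.01°  ✓
  (2,3): δ = 91.54°  ·
antipodal pairs: 3

count = 3; pairs: (0,1), (0,2), (1,3)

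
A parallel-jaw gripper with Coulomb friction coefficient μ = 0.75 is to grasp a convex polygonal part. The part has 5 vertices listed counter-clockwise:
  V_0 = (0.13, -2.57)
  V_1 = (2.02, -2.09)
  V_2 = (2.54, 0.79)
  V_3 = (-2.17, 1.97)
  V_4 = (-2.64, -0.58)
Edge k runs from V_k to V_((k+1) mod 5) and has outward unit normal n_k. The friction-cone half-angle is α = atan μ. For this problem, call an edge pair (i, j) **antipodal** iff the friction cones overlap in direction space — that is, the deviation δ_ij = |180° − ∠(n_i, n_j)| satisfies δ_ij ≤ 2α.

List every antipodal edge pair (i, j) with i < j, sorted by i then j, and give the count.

count = 5; pairs: (0,2), (0,3), (1,3), (1,4), (2,4)

α = atan 0.75 = 36.87°;  2α = 73.74°
n_0 = (+0.2462, -0.9692)
n_1 = (+0.9841, -0.1777)
n_2 = (+0.2430, +0.9700)
n_3 = (-0.9834, +0.1813)
n_4 = (-0.5835, -0.8121)
  (0,1): δ = 114.48°  ·
  (0,2): δ = 28.31°  ✓
  (0,3): δ = 65.31°  ✓
  (0,4): δ = 130.06°  ·
  (1,2): δ = 93.83°  ·
  (1,3): δ = 0.21°  ✓
  (1,4): δ = 64.54°  ✓
  (2,3): δ = 86.38°  ·
  (2,4): δ = 21.63°  ✓
  (3,4): δ = 115.25°  ·
antipodal pairs: 5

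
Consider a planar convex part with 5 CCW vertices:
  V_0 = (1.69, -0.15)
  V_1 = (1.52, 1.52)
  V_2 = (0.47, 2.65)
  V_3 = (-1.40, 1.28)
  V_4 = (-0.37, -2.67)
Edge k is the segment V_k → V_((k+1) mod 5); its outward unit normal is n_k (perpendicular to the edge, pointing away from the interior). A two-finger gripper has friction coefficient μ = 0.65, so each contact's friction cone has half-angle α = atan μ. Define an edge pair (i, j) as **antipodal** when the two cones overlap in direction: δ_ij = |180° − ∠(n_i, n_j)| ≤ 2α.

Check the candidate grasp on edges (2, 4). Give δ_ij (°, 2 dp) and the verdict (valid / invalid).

α = atan 0.65 = 33.02°;  2α = 66.05°
edge 2: e_2 = (-1.87, -1.37);  n_2 = (-0.5910, +0.8067)
edge 4: e_4 = (+2.06, +2.52);  n_4 = (+0.7742, -0.6329)
∠(n_2, n_4) = 165.49°
δ = |180° − 165.49°| = 14.51°
14.51° ≤ 2α = 66.05°  →  valid

δ = 14.51°, valid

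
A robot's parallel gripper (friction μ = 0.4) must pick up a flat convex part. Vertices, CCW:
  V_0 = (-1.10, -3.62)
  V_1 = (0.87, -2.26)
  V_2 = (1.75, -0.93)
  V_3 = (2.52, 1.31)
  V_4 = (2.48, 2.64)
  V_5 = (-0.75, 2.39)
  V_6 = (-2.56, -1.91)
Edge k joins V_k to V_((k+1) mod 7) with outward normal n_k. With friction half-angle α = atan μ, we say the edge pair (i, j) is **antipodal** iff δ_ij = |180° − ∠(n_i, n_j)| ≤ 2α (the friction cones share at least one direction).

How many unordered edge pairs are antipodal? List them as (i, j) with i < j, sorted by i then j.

count = 6; pairs: (0,4), (0,5), (1,5), (2,5), (3,5), (3,6)

α = atan 0.4 = 21.80°;  2α = 43.60°
n_0 = (+0.5681, -0.8229)
n_1 = (+0.8340, -0.5518)
n_2 = (+0.9457, -0.3251)
n_3 = (+0.9995, +0.0301)
n_4 = (-0.0772, +0.9970)
n_5 = (-0.9217, +0.3880)
n_6 = (-0.7605, -0.6493)
  (0,1): δ = 158.11°  ·
  (0,2): δ = 143.59°  ·
  (0,3): δ = 122.90°  ·
  (0,4): δ = 30.19°  ✓
  (0,5): δ = 32.55°  ✓
  (0,6): δ = 95.87°  ·
  (1,2): δ = 165.48°  ·
  (1,3): δ = 144.79°  ·
  (1,4): δ = 52.08°  ·
  (1,5): δ = 10.66°  ✓
  (1,6): δ = 73.98°  ·
  (2,3): δ = 159.31°  ·
  (2,4): δ = 66.60°  ·
  (2,5): δ = 3.86°  ✓
  (2,6): δ = 59.46°  ·
  (3,4): δ = 87.30°  ·
  (3,5): δ = 24.55°  ✓
  (3,6): δ = 38.77°  ✓
  (4,5): δ = 117.25°  ·
  (4,6): δ = 53.94°  ·
  (5,6): δ = 116.68°  ·
antipodal pairs: 6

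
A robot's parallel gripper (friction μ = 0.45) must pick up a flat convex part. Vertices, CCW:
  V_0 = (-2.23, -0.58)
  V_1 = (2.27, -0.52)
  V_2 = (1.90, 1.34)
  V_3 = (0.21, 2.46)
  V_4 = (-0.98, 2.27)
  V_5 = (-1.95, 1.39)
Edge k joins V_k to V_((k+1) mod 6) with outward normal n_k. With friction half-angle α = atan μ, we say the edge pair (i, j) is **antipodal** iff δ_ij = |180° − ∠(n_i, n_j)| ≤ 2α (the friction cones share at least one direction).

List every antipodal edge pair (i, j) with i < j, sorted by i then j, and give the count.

α = atan 0.45 = 24.23°;  2α = 48.46°
n_0 = (+0.0133, -0.9999)
n_1 = (+0.9808, +0.1951)
n_2 = (+0.5524, +0.8336)
n_3 = (-0.1577, +0.9875)
n_4 = (-0.6719, +0.7406)
n_5 = (-0.9900, +0.1407)
  (0,1): δ = 79.51°  ·
  (0,2): δ = 34.30°  ✓
  (0,3): δ = 8.31°  ✓
  (0,4): δ = 41.45°  ✓
  (0,5): δ = 81.15°  ·
  (1,2): δ = 134.78°  ·
  (1,3): δ = 92.18°  ·
  (1,4): δ = 59.04°  ·
  (1,5): δ = 19.34°  ✓
  (2,3): δ = 137.40°  ·
  (2,4): δ = 104.25°  ·
  (2,5): δ = 64.56°  ·
  (3,4): δ = 146.86°  ·
  (3,5): δ = 107.16°  ·
  (4,5): δ = 140.30°  ·
antipodal pairs: 4

count = 4; pairs: (0,2), (0,3), (0,4), (1,5)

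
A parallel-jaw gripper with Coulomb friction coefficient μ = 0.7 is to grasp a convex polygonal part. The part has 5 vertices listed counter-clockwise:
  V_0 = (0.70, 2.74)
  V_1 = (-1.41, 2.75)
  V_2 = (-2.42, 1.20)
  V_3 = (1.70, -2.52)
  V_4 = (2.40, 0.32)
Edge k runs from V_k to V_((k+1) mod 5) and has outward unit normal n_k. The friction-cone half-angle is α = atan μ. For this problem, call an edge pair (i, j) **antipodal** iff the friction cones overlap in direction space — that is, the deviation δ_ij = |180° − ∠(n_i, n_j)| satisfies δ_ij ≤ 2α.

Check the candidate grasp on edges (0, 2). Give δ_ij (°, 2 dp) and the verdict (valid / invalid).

α = atan 0.7 = 34.99°;  2α = 69.98°
edge 0: e_0 = (-2.11, +0.01);  n_0 = (+0.0047, +1.0000)
edge 2: e_2 = (+4.12, -3.72);  n_2 = (-0.6702, -0.7422)
∠(n_0, n_2) = 138.19°
δ = |180° − 138.19°| = 41.81°
41.81° ≤ 2α = 69.98°  →  valid

δ = 41.81°, valid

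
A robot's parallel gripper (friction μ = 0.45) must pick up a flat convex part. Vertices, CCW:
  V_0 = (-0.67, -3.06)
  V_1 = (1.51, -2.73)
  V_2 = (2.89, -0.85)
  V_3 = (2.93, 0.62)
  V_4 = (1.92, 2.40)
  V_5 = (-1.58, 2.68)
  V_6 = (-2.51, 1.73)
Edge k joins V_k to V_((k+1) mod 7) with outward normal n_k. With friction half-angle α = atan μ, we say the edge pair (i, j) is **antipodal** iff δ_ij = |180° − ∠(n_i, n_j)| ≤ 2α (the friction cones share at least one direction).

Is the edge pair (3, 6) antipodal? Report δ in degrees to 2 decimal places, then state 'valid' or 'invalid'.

δ = 8.56°, valid

α = atan 0.45 = 24.23°;  2α = 48.46°
edge 3: e_3 = (-1.01, +1.78);  n_3 = (+0.8697, +0.4935)
edge 6: e_6 = (+1.84, -4.79);  n_6 = (-0.9335, -0.3586)
∠(n_3, n_6) = 171.44°
δ = |180° − 171.44°| = 8.56°
8.56° ≤ 2α = 48.46°  →  valid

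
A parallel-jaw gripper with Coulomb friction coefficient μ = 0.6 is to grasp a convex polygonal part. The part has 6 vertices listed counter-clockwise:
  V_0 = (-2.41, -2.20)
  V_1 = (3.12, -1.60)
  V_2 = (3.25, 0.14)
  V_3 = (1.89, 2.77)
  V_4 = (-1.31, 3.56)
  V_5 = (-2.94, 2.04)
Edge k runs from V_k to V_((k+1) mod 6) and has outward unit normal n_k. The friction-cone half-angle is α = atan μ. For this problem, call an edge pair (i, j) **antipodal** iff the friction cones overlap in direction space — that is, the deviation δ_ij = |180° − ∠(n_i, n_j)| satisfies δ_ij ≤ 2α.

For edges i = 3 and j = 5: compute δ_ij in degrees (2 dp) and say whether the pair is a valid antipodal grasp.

δ = 69.01°, invalid

α = atan 0.6 = 30.96°;  2α = 61.93°
edge 3: e_3 = (-3.20, +0.79);  n_3 = (+0.2397, +0.9709)
edge 5: e_5 = (+0.53, -4.24);  n_5 = (-0.9923, -0.1240)
∠(n_3, n_5) = 110.99°
δ = |180° − 110.99°| = 69.01°
69.01° > 2α = 61.93°  →  invalid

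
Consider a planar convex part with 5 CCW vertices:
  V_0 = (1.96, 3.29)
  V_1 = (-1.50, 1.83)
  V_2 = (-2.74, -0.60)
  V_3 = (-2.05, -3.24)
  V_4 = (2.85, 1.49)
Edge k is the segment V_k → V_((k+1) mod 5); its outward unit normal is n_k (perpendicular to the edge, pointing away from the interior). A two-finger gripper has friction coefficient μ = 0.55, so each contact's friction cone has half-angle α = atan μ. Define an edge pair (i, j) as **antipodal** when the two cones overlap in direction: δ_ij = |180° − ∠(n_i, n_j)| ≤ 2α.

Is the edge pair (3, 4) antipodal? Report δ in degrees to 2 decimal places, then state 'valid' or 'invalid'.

δ = 107.68°, invalid

α = atan 0.55 = 28.81°;  2α = 57.62°
edge 3: e_3 = (+4.90, +4.73);  n_3 = (+0.6945, -0.7195)
edge 4: e_4 = (-0.89, +1.80);  n_4 = (+0.8964, +0.4432)
∠(n_3, n_4) = 72.32°
δ = |180° − 72.32°| = 107.68°
107.68° > 2α = 57.62°  →  invalid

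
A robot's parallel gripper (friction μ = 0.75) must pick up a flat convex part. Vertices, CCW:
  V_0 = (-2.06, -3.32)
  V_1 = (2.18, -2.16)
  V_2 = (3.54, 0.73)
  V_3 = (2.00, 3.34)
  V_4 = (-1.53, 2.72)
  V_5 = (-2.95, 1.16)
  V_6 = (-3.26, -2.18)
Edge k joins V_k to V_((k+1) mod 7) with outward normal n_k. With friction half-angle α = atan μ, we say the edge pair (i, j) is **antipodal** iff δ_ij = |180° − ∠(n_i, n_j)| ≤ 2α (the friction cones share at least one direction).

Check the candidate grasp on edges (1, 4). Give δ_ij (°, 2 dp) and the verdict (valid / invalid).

δ = 17.11°, valid

α = atan 0.75 = 36.87°;  2α = 73.74°
edge 1: e_1 = (+1.36, +2.89);  n_1 = (+0.9048, -0.4258)
edge 4: e_4 = (-1.42, -1.56);  n_4 = (-0.7395, +0.6731)
∠(n_1, n_4) = 162.89°
δ = |180° − 162.89°| = 17.11°
17.11° ≤ 2α = 73.74°  →  valid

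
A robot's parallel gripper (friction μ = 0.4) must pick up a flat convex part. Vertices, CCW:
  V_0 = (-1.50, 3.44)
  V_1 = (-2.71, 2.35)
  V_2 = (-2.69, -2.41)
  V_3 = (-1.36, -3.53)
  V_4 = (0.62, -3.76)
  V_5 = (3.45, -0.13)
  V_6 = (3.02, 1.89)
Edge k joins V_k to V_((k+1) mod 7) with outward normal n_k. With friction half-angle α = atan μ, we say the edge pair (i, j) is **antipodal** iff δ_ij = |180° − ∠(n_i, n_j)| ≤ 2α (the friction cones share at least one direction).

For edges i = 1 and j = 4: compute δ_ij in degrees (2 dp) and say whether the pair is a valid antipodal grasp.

α = atan 0.4 = 21.80°;  2α = 43.60°
edge 1: e_1 = (+0.02, -4.76);  n_1 = (-1.0000, -0.0042)
edge 4: e_4 = (+2.83, +3.63);  n_4 = (+0.7886, -0.6148)
∠(n_1, n_4) = 141.82°
δ = |180° − 141.82°| = 38.18°
38.18° ≤ 2α = 43.60°  →  valid

δ = 38.18°, valid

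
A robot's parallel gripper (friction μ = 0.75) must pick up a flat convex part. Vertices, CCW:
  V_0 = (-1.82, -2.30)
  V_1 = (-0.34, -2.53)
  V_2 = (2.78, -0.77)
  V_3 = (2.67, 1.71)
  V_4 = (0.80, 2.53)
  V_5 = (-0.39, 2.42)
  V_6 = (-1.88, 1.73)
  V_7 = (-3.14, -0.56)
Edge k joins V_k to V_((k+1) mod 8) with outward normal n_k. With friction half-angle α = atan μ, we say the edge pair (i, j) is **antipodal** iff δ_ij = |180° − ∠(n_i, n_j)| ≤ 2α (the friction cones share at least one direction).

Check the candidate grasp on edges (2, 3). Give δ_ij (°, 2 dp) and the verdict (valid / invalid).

δ = 116.22°, invalid

α = atan 0.75 = 36.87°;  2α = 73.74°
edge 2: e_2 = (-0.11, +2.48);  n_2 = (+0.9990, +0.0443)
edge 3: e_3 = (-1.87, +0.82);  n_3 = (+0.4016, +0.9158)
∠(n_2, n_3) = 63.78°
δ = |180° − 63.78°| = 116.22°
116.22° > 2α = 73.74°  →  invalid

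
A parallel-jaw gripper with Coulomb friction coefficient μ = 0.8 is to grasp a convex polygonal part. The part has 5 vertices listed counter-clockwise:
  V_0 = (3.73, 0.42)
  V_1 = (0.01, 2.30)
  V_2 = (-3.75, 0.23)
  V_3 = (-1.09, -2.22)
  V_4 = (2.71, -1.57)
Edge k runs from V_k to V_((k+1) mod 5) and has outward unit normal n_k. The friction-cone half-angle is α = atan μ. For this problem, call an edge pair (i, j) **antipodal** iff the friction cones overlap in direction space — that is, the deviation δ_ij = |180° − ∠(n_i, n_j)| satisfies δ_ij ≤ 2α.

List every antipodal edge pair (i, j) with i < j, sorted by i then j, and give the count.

α = atan 0.8 = 38.66°;  2α = 77.32°
n_0 = (+0.4510, +0.8925)
n_1 = (-0.4823, +0.8760)
n_2 = (-0.6775, -0.7355)
n_3 = (+0.1686, -0.9857)
n_4 = (+0.8899, -0.4561)
  (0,1): δ = 124.35°  ·
  (0,2): δ = 15.84°  ✓
  (0,3): δ = 36.52°  ✓
  (0,4): δ = 89.67°  ·
  (1,2): δ = 71.48°  ✓
  (1,3): δ = 19.13°  ✓
  (1,4): δ = 34.03°  ✓
  (2,3): δ = 127.65°  ·
  (2,4): δ = 74.49°  ✓
  (3,4): δ = 126.84°  ·
antipodal pairs: 6

count = 6; pairs: (0,2), (0,3), (1,2), (1,3), (1,4), (2,4)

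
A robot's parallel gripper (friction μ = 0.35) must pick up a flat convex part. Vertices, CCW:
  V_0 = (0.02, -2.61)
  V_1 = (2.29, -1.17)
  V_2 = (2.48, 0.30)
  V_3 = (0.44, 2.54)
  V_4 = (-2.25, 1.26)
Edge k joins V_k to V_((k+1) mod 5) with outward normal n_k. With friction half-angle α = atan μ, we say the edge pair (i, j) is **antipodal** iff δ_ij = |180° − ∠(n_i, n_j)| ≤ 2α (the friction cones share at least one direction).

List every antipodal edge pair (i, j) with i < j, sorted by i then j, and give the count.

count = 3; pairs: (0,3), (1,4), (2,4)

α = atan 0.35 = 19.29°;  2α = 38.58°
n_0 = (+0.5357, -0.8444)
n_1 = (+0.9918, -0.1282)
n_2 = (+0.7393, +0.6733)
n_3 = (-0.4297, +0.9030)
n_4 = (-0.8626, -0.5059)
  (0,1): δ = 129.75°  ·
  (0,2): δ = 80.06°  ·
  (0,3): δ = 6.94°  ✓
  (0,4): δ = 88.00°  ·
  (1,2): δ = 130.31°  ·
  (1,3): δ = 57.19°  ·
  (1,4): δ = 37.76°  ✓
  (2,3): δ = 106.88°  ·
  (2,4): δ = 11.93°  ✓
  (3,4): δ = 85.05°  ·
antipodal pairs: 3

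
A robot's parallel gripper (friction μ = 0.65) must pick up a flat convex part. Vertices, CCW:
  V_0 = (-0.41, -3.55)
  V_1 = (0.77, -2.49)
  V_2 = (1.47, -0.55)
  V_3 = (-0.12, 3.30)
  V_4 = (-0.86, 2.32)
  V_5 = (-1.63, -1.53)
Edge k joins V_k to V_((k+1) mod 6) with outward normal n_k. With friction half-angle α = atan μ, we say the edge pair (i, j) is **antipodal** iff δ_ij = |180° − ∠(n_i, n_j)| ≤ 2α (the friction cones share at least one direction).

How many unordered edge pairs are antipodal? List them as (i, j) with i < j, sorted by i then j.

count = 8; pairs: (0,3), (0,4), (1,3), (1,4), (1,5), (2,3), (2,4), (2,5)

α = atan 0.65 = 33.02°;  2α = 66.05°
n_0 = (+0.6683, -0.7439)
n_1 = (+0.9406, -0.3394)
n_2 = (+0.9243, +0.3817)
n_3 = (-0.7980, +0.6026)
n_4 = (-0.9806, +0.1961)
n_5 = (-0.8560, -0.5170)
  (0,1): δ = 151.77°  ·
  (0,2): δ = 109.49°  ·
  (0,3): δ = 11.01°  ✓
  (0,4): δ = 36.76°  ✓
  (0,5): δ = 79.20°  ·
  (1,2): δ = 137.72°  ·
  (1,3): δ = 17.22°  ✓
  (1,4): δ = 8.53°  ✓
  (1,5): δ = 50.97°  ✓
  (2,3): δ = 59.50°  ✓
  (2,4): δ = 33.75°  ✓
  (2,5): δ = 8.69°  ✓
  (3,4): δ = 154.25°  ·
  (3,5): δ = 111.81°  ·
  (4,5): δ = 137.56°  ·
antipodal pairs: 8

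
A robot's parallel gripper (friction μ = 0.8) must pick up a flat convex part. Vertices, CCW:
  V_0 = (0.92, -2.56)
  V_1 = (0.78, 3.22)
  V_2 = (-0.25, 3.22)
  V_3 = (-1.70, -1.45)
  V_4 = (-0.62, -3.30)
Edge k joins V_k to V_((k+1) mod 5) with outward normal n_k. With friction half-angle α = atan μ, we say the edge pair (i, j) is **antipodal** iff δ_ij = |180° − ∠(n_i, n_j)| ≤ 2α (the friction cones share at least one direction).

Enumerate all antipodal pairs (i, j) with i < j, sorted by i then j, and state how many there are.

α = atan 0.8 = 38.66°;  2α = 77.32°
n_0 = (+0.9997, +0.0242)
n_1 = (+0.0000, +1.0000)
n_2 = (-0.9550, +0.2965)
n_3 = (-0.8636, -0.5042)
n_4 = (+0.4331, -0.9013)
  (0,1): δ = 91.39°  ·
  (0,2): δ = 18.64°  ✓
  (0,3): δ = 28.89°  ✓
  (0,4): δ = 114.28°  ·
  (1,2): δ = 107.25°  ·
  (1,3): δ = 59.72°  ✓
  (1,4): δ = 25.67°  ✓
  (2,3): δ = 132.48°  ·
  (2,4): δ = 47.09°  ✓
  (3,4): δ = 94.61°  ·
antipodal pairs: 5

count = 5; pairs: (0,2), (0,3), (1,3), (1,4), (2,4)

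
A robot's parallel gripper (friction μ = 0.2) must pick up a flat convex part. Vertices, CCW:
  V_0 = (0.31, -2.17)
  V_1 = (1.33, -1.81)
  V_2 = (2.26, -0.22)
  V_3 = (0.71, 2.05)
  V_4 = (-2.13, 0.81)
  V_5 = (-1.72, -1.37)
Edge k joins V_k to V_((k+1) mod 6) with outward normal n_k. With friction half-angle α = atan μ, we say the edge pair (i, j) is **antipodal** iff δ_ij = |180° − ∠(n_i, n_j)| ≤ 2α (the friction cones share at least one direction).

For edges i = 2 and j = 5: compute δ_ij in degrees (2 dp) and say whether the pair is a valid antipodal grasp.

δ = 34.17°, invalid

α = atan 0.2 = 11.31°;  2α = 22.62°
edge 2: e_2 = (-1.55, +2.27);  n_2 = (+0.8258, +0.5639)
edge 5: e_5 = (+2.03, -0.80);  n_5 = (-0.3666, -0.9304)
∠(n_2, n_5) = 145.83°
δ = |180° − 145.83°| = 34.17°
34.17° > 2α = 22.62°  →  invalid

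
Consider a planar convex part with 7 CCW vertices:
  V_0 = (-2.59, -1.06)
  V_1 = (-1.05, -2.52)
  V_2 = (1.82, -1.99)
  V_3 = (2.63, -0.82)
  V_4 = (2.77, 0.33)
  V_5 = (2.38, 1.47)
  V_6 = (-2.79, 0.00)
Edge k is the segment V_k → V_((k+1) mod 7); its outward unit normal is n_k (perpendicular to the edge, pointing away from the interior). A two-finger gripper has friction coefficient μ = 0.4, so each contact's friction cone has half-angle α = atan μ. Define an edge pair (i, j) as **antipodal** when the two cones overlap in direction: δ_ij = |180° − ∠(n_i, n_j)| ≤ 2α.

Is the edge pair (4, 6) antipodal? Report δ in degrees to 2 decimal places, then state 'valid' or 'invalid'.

α = atan 0.4 = 21.80°;  2α = 43.60°
edge 4: e_4 = (-0.39, +1.14);  n_4 = (+0.9462, +0.3237)
edge 6: e_6 = (+0.20, -1.06);  n_6 = (-0.9827, -0.1854)
∠(n_4, n_6) = 171.80°
δ = |180° − 171.80°| = 8.20°
8.20° ≤ 2α = 43.60°  →  valid

δ = 8.20°, valid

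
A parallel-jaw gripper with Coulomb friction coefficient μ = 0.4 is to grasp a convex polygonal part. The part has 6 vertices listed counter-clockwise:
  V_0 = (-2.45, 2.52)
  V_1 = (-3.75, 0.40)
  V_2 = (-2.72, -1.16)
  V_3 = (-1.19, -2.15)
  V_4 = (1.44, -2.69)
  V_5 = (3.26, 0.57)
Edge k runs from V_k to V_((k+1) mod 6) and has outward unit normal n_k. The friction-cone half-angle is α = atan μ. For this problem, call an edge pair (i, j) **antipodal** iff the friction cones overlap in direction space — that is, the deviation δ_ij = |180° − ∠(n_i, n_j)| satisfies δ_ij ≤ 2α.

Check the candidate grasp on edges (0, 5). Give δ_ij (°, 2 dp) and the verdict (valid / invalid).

δ = 102.66°, invalid

α = atan 0.4 = 21.80°;  2α = 43.60°
edge 0: e_0 = (-1.30, -2.12);  n_0 = (-0.8525, +0.5228)
edge 5: e_5 = (-5.71, +1.95);  n_5 = (+0.3232, +0.9463)
∠(n_0, n_5) = 77.34°
δ = |180° − 77.34°| = 102.66°
102.66° > 2α = 43.60°  →  invalid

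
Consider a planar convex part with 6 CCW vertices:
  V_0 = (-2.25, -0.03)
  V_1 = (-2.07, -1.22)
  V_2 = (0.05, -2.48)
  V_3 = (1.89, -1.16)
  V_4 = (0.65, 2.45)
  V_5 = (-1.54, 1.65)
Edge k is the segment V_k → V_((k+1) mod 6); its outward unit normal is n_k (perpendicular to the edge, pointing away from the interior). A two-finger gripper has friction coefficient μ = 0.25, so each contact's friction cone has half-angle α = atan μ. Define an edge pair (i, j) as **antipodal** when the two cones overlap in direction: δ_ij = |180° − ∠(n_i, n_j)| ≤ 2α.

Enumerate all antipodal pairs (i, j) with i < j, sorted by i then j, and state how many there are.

α = atan 0.25 = 14.04°;  2α = 28.07°
n_0 = (-0.9888, -0.1496)
n_1 = (-0.5109, -0.8596)
n_2 = (+0.5829, -0.8125)
n_3 = (+0.9458, +0.3249)
n_4 = (-0.3431, +0.9393)
n_5 = (-0.9211, +0.3893)
  (0,1): δ = 129.33°  ·
  (0,2): δ = 62.95°  ·
  (0,3): δ = 10.36°  ✓
  (0,4): δ = 101.47°  ·
  (0,5): δ = 148.49°  ·
  (1,2): δ = 113.62°  ·
  (1,3): δ = 40.32°  ·
  (1,4): δ = 50.79°  ·
  (1,5): δ = 97.81°  ·
  (2,3): δ = 106.70°  ·
  (2,4): δ = 15.59°  ✓
  (2,5): δ = 31.43°  ·
  (3,4): δ = 88.89°  ·
  (3,5): δ = 41.87°  ·
  (4,5): δ = 132.98°  ·
antipodal pairs: 2

count = 2; pairs: (0,3), (2,4)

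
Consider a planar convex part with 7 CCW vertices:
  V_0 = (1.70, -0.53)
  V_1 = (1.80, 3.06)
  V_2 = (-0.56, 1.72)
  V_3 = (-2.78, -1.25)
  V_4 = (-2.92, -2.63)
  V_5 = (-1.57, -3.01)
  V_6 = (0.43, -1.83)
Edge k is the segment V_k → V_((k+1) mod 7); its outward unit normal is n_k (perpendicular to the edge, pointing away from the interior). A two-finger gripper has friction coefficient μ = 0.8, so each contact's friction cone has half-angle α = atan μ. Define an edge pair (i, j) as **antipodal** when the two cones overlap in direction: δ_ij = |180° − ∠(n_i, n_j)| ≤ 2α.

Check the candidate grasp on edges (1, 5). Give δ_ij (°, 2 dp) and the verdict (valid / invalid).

δ = 0.95°, valid

α = atan 0.8 = 38.66°;  2α = 77.32°
edge 1: e_1 = (-2.36, -1.34);  n_1 = (-0.4938, +0.8696)
edge 5: e_5 = (+2.00, +1.18);  n_5 = (+0.5081, -0.8613)
∠(n_1, n_5) = 179.05°
δ = |180° − 179.05°| = 0.95°
0.95° ≤ 2α = 77.32°  →  valid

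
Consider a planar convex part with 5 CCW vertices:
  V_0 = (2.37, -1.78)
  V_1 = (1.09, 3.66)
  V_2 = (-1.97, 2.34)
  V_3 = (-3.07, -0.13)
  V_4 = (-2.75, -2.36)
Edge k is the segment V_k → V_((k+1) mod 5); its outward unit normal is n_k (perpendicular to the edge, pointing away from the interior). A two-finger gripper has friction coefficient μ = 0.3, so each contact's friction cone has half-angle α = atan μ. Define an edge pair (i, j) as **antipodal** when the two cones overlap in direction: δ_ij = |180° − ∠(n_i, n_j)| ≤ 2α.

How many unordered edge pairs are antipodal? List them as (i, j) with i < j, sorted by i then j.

α = atan 0.3 = 16.70°;  2α = 33.40°
n_0 = (+0.9734, +0.2290)
n_1 = (-0.3961, +0.9182)
n_2 = (-0.9135, +0.4068)
n_3 = (-0.9899, -0.1420)
n_4 = (+0.1126, -0.9936)
  (0,1): δ = 79.91°  ·
  (0,2): δ = 37.25°  ·
  (0,3): δ = 5.07°  ✓
  (0,4): δ = 83.22°  ·
  (1,2): δ = 137.34°  ·
  (1,3): δ = 105.17°  ·
  (1,4): δ = 16.87°  ✓
  (2,3): δ = 147.83°  ·
  (2,4): δ = 59.53°  ·
  (3,4): δ = 91.70°  ·
antipodal pairs: 2

count = 2; pairs: (0,3), (1,4)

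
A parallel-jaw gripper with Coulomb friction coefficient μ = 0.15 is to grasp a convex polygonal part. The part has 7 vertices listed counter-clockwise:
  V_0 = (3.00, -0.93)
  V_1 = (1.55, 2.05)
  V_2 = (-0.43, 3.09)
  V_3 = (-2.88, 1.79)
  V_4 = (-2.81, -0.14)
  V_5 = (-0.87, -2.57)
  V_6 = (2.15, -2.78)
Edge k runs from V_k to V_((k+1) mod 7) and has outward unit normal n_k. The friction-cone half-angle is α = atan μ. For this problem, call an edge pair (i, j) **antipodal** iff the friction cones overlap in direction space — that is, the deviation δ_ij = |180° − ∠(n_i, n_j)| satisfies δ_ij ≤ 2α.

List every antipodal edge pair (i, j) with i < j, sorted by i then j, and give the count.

α = atan 0.15 = 8.53°;  2α = 17.06°
n_0 = (+0.8992, +0.4375)
n_1 = (+0.4650, +0.8853)
n_2 = (-0.4687, +0.8833)
n_3 = (-0.9993, -0.0362)
n_4 = (-0.7815, -0.6239)
n_5 = (-0.0694, -0.9976)
n_6 = (+0.9087, -0.4175)
  (0,1): δ = 143.66°  ·
  (0,2): δ = 88.00°  ·
  (0,3): δ = 23.87°  ·
  (0,4): δ = 12.66°  ✓
  (0,5): δ = 60.08°  ·
  (0,6): δ = 129.38°  ·
  (1,2): δ = 124.34°  ·
  (1,3): δ = 60.21°  ·
  (1,4): δ = 23.69°  ·
  (1,5): δ = 23.73°  ·
  (1,6): δ = 93.03°  ·
  (2,3): δ = 115.87°  ·
  (2,4): δ = 79.35°  ·
  (2,5): δ = 31.93°  ·
  (2,6): δ = 37.37°  ·
  (3,4): δ = 143.47°  ·
  (3,5): δ = 96.05°  ·
  (3,6): δ = 26.75°  ·
  (4,5): δ = 132.58°  ·
  (4,6): δ = 63.28°  ·
  (5,6): δ = 110.70°  ·
antipodal pairs: 1

count = 1; pairs: (0,4)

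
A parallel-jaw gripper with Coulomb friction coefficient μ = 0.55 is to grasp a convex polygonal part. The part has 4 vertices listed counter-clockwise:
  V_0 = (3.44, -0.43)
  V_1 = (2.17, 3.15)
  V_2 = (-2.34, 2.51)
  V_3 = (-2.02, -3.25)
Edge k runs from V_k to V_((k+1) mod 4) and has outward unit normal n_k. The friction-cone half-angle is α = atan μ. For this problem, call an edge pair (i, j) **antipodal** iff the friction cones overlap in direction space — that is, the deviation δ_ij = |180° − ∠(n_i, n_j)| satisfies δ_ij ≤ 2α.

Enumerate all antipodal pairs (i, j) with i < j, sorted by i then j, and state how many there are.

α = atan 0.55 = 28.81°;  2α = 57.62°
n_0 = (+0.9425, +0.3343)
n_1 = (-0.1405, +0.9901)
n_2 = (-0.9985, -0.0555)
n_3 = (+0.4589, -0.8885)
  (0,1): δ = 101.46°  ·
  (0,2): δ = 16.35°  ✓
  (0,3): δ = 97.78°  ·
  (1,2): δ = 94.90°  ·
  (1,3): δ = 19.24°  ✓
  (2,3): δ = 65.86°  ·
antipodal pairs: 2

count = 2; pairs: (0,2), (1,3)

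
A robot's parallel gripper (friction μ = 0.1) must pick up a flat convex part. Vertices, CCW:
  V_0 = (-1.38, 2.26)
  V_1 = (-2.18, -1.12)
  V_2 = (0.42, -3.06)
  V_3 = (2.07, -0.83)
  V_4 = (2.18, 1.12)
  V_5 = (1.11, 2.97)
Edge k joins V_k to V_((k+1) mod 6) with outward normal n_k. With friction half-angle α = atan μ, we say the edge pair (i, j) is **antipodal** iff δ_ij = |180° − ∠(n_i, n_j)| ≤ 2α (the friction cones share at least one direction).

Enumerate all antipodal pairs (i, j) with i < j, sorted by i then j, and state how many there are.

α = atan 0.1 = 5.71°;  2α = 11.42°
n_0 = (-0.9731, +0.2303)
n_1 = (-0.5980, -0.8015)
n_2 = (+0.8039, -0.5948)
n_3 = (+0.9984, -0.0563)
n_4 = (+0.8656, +0.5007)
n_5 = (-0.2742, +0.9617)
  (0,1): δ = 113.41°  ·
  (0,2): δ = 23.18°  ·
  (0,3): δ = 10.09°  ✓
  (0,4): δ = 43.36°  ·
  (0,5): δ = 119.23°  ·
  (1,2): δ = 89.77°  ·
  (1,3): δ = 56.50°  ·
  (1,4): δ = 23.23°  ·
  (1,5): δ = 52.64°  ·
  (2,3): δ = 146.73°  ·
  (2,4): δ = 113.46°  ·
  (2,5): δ = 37.59°  ·
  (3,4): δ = 146.73°  ·
  (3,5): δ = 70.86°  ·
  (4,5): δ = 104.13°  ·
antipodal pairs: 1

count = 1; pairs: (0,3)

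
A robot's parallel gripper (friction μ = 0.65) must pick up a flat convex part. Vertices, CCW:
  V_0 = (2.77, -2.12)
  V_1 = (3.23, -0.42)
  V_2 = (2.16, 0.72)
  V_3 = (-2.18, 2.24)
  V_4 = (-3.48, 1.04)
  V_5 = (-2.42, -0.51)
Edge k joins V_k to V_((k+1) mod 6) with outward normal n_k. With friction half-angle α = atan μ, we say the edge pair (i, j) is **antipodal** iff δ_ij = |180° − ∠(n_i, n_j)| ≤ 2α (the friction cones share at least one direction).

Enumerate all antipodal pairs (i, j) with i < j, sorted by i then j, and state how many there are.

α = atan 0.65 = 33.02°;  2α = 66.05°
n_0 = (+0.9653, -0.2612)
n_1 = (+0.7291, +0.6844)
n_2 = (+0.3305, +0.9438)
n_3 = (-0.6783, +0.7348)
n_4 = (-0.8254, -0.5645)
n_5 = (-0.2963, -0.9551)
  (0,1): δ = 121.67°  ·
  (0,2): δ = 94.16°  ·
  (0,3): δ = 32.15°  ✓
  (0,4): δ = 49.51°  ✓
  (0,5): δ = 87.91°  ·
  (1,2): δ = 152.49°  ·
  (1,3): δ = 90.48°  ·
  (1,4): δ = 8.82°  ✓
  (1,5): δ = 29.58°  ✓
  (2,3): δ = 117.99°  ·
  (2,4): δ = 36.33°  ✓
  (2,5): δ = 2.07°  ✓
  (3,4): δ = 98.34°  ·
  (3,5): δ = 59.94°  ✓
  (4,5): δ = 141.60°  ·
antipodal pairs: 7

count = 7; pairs: (0,3), (0,4), (1,4), (1,5), (2,4), (2,5), (3,5)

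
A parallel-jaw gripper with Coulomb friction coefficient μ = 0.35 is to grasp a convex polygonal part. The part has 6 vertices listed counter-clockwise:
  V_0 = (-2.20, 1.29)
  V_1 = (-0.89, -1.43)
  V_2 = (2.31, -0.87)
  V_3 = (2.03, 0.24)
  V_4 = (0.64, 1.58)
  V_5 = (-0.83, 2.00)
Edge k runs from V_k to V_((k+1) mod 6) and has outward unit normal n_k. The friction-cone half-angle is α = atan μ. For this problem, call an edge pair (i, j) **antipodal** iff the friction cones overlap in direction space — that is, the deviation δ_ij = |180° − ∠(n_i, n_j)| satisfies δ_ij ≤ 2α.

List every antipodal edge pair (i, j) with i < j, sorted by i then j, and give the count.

α = atan 0.35 = 19.29°;  2α = 38.58°
n_0 = (-0.9010, -0.4339)
n_1 = (+0.1724, -0.9850)
n_2 = (+0.9696, +0.2446)
n_3 = (+0.6940, +0.7199)
n_4 = (+0.2747, +0.9615)
n_5 = (-0.4601, +0.8879)
  (0,1): δ = 105.79°  ·
  (0,2): δ = 11.56°  ✓
  (0,3): δ = 20.33°  ✓
  (0,4): δ = 48.34°  ·
  (0,5): δ = 91.68°  ·
  (1,2): δ = 85.77°  ·
  (1,3): δ = 53.88°  ·
  (1,4): δ = 25.87°  ✓
  (1,5): δ = 17.47°  ✓
  (2,3): δ = 148.11°  ·
  (2,4): δ = 120.10°  ·
  (2,5): δ = 76.76°  ·
  (3,4): δ = 151.99°  ·
  (3,5): δ = 108.65°  ·
  (4,5): δ = 136.66°  ·
antipodal pairs: 4

count = 4; pairs: (0,2), (0,3), (1,4), (1,5)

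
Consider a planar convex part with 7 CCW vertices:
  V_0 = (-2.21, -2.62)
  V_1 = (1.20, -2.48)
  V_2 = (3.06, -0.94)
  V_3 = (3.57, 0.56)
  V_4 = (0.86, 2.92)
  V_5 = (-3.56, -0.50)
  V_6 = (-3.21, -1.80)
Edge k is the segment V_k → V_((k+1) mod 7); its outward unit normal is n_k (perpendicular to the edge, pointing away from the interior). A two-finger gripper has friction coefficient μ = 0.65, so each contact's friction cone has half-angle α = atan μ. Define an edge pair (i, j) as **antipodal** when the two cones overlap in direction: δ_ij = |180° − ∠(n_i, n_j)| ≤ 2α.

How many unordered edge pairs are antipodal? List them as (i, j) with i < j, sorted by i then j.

α = atan 0.65 = 33.02°;  2α = 66.05°
n_0 = (+0.0410, -0.9992)
n_1 = (+0.6377, -0.7703)
n_2 = (+0.9468, -0.3219)
n_3 = (+0.6567, +0.7541)
n_4 = (-0.6120, +0.7909)
n_5 = (-0.9656, -0.2600)
n_6 = (-0.6341, -0.7733)
  (0,1): δ = 142.73°  ·
  (0,2): δ = 111.13°  ·
  (0,3): δ = 43.40°  ✓
  (0,4): δ = 35.38°  ✓
  (0,5): δ = 102.72°  ·
  (0,6): δ = 138.30°  ·
  (1,2): δ = 148.40°  ·
  (1,3): δ = 80.67°  ·
  (1,4): δ = 1.89°  ✓
  (1,5): δ = 65.45°  ✓
  (1,6): δ = 101.02°  ·
  (2,3): δ = 112.27°  ·
  (2,4): δ = 33.49°  ✓
  (2,5): δ = 33.85°  ✓
  (2,6): δ = 69.43°  ·
  (3,4): δ = 101.22°  ·
  (3,5): δ = 33.88°  ✓
  (3,6): δ = 1.70°  ✓
  (4,5): δ = 112.66°  ·
  (4,6): δ = 77.08°  ·
  (5,6): δ = 144.42°  ·
antipodal pairs: 8

count = 8; pairs: (0,3), (0,4), (1,4), (1,5), (2,4), (2,5), (3,5), (3,6)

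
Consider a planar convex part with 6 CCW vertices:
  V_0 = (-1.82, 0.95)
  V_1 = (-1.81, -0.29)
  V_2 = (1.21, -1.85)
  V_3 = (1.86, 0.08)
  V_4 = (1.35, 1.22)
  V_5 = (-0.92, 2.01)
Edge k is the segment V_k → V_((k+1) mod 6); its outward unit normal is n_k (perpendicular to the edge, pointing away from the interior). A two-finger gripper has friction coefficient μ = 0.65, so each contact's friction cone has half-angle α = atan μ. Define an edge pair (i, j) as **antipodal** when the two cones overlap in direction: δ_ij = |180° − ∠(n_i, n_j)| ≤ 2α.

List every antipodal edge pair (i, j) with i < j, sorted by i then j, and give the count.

count = 6; pairs: (0,2), (0,3), (1,3), (1,4), (2,5), (3,5)

α = atan 0.65 = 33.02°;  2α = 66.05°
n_0 = (-1.0000, -0.0081)
n_1 = (-0.4589, -0.8885)
n_2 = (+0.9477, -0.3192)
n_3 = (+0.9128, +0.4084)
n_4 = (+0.3287, +0.9444)
n_5 = (-0.7623, +0.6472)
  (0,1): δ = 117.78°  ·
  (0,2): δ = 19.07°  ✓
  (0,3): δ = 23.64°  ✓
  (0,4): δ = 70.35°  ·
  (0,5): δ = 139.20°  ·
  (1,2): δ = 81.29°  ·
  (1,3): δ = 38.58°  ✓
  (1,4): δ = 8.13°  ✓
  (1,5): δ = 76.99°  ·
  (2,3): δ = 137.28°  ·
  (2,4): δ = 90.58°  ·
  (2,5): δ = 21.72°  ✓
  (3,4): δ = 133.29°  ·
  (3,5): δ = 64.44°  ✓
  (4,5): δ = 111.14°  ·
antipodal pairs: 6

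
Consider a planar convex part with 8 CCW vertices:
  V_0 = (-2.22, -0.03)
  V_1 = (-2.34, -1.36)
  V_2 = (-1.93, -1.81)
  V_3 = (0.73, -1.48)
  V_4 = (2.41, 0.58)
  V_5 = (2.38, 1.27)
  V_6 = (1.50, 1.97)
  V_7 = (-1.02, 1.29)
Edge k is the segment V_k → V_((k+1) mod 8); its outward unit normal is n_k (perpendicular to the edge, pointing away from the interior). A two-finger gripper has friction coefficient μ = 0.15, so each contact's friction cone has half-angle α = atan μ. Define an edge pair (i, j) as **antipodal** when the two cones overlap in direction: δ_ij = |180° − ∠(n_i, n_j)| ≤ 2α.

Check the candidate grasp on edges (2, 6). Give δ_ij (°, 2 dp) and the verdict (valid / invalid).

δ = 8.03°, valid

α = atan 0.15 = 8.53°;  2α = 17.06°
edge 2: e_2 = (+2.66, +0.33);  n_2 = (+0.1231, -0.9924)
edge 6: e_6 = (-2.52, -0.68);  n_6 = (-0.2605, +0.9655)
∠(n_2, n_6) = 171.97°
δ = |180° − 171.97°| = 8.03°
8.03° ≤ 2α = 17.06°  →  valid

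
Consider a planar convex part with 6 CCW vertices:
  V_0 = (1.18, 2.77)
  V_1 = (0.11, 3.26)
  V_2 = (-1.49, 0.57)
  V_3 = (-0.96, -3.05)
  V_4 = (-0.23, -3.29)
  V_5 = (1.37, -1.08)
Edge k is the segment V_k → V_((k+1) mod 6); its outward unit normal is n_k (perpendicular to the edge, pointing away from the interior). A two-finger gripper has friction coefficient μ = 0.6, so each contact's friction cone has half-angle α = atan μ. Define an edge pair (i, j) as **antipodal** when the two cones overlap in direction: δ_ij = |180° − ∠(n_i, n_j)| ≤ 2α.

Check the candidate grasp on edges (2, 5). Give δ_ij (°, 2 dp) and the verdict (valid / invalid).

δ = 5.50°, valid

α = atan 0.6 = 30.96°;  2α = 61.93°
edge 2: e_2 = (+0.53, -3.62);  n_2 = (-0.9895, -0.1449)
edge 5: e_5 = (-0.19, +3.85);  n_5 = (+0.9988, +0.0493)
∠(n_2, n_5) = 174.50°
δ = |180° − 174.50°| = 5.50°
5.50° ≤ 2α = 61.93°  →  valid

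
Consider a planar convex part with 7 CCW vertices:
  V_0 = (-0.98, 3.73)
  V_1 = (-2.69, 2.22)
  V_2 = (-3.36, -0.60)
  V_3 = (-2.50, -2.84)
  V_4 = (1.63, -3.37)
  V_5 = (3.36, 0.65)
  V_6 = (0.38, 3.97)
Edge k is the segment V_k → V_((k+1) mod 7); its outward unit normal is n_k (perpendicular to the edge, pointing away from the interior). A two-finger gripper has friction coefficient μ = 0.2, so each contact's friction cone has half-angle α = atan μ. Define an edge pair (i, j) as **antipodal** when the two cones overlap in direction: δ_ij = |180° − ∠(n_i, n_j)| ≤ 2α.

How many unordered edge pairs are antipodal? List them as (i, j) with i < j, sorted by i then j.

α = atan 0.2 = 11.31°;  2α = 22.62°
n_0 = (-0.6619, +0.7496)
n_1 = (-0.9729, +0.2312)
n_2 = (-0.9336, -0.3584)
n_3 = (-0.1273, -0.9919)
n_4 = (+0.9186, -0.3953)
n_5 = (+0.7442, +0.6680)
n_6 = (-0.1738, +0.9848)
  (0,1): δ = 144.81°  ·
  (0,2): δ = 110.44°  ·
  (0,3): δ = 48.76°  ·
  (0,4): δ = 25.27°  ·
  (0,5): δ = 90.47°  ·
  (0,6): δ = 148.56°  ·
  (1,2): δ = 145.63°  ·
  (1,3): δ = 83.95°  ·
  (1,4): δ = 9.92°  ✓
  (1,5): δ = 55.28°  ·
  (1,6): δ = 113.37°  ·
  (2,3): δ = 118.32°  ·
  (2,4): δ = 44.29°  ·
  (2,5): δ = 20.91°  ✓
  (2,6): δ = 79.00°  ·
  (3,4): δ = 105.97°  ·
  (3,5): δ = 40.78°  ·
  (3,6): δ = 17.32°  ✓
  (4,5): δ = 114.80°  ·
  (4,6): δ = 56.71°  ·
  (5,6): δ = 121.90°  ·
antipodal pairs: 3

count = 3; pairs: (1,4), (2,5), (3,6)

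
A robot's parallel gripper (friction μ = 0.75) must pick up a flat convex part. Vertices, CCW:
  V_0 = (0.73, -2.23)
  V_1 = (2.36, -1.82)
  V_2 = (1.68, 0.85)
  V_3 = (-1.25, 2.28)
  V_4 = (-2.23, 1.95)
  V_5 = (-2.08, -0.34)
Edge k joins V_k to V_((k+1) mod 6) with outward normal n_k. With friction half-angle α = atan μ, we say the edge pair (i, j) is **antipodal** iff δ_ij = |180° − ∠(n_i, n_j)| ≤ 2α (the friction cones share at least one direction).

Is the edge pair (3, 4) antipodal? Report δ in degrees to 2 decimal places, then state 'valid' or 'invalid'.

δ = 104.86°, invalid

α = atan 0.75 = 36.87°;  2α = 73.74°
edge 3: e_3 = (-0.98, -0.33);  n_3 = (-0.3191, +0.9477)
edge 4: e_4 = (+0.15, -2.29);  n_4 = (-0.9979, -0.0654)
∠(n_3, n_4) = 75.14°
δ = |180° − 75.14°| = 104.86°
104.86° > 2α = 73.74°  →  invalid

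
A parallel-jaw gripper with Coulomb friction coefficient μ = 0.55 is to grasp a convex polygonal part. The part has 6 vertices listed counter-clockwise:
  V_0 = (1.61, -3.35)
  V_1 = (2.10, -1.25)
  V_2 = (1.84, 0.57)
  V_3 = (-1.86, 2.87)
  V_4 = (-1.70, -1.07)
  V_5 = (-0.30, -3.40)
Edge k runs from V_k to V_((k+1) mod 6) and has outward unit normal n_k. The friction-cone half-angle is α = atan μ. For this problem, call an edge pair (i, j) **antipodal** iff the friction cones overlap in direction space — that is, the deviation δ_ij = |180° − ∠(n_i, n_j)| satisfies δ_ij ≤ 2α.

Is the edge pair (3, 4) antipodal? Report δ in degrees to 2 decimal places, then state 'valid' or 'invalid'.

α = atan 0.55 = 28.81°;  2α = 57.62°
edge 3: e_3 = (+0.16, -3.94);  n_3 = (-0.9992, -0.0406)
edge 4: e_4 = (+1.40, -2.33);  n_4 = (-0.8572, -0.5150)
∠(n_3, n_4) = 28.67°
δ = |180° − 28.67°| = 151.33°
151.33° > 2α = 57.62°  →  invalid

δ = 151.33°, invalid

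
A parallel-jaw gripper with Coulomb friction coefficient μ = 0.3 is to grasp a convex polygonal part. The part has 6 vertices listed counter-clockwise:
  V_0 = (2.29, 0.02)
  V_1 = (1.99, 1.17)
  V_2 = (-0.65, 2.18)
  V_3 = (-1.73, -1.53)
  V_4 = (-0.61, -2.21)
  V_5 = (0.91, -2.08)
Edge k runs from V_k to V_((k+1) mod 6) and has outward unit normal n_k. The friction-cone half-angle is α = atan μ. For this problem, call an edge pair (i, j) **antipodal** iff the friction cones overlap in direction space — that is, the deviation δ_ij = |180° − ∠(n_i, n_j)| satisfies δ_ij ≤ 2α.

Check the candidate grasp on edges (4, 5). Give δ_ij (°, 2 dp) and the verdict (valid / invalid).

α = atan 0.3 = 16.70°;  2α = 33.40°
edge 4: e_4 = (+1.52, +0.13);  n_4 = (+0.0852, -0.9964)
edge 5: e_5 = (+1.38, +2.10);  n_5 = (+0.8357, -0.5492)
∠(n_4, n_5) = 51.80°
δ = |180° − 51.80°| = 128.20°
128.20° > 2α = 33.40°  →  invalid

δ = 128.20°, invalid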